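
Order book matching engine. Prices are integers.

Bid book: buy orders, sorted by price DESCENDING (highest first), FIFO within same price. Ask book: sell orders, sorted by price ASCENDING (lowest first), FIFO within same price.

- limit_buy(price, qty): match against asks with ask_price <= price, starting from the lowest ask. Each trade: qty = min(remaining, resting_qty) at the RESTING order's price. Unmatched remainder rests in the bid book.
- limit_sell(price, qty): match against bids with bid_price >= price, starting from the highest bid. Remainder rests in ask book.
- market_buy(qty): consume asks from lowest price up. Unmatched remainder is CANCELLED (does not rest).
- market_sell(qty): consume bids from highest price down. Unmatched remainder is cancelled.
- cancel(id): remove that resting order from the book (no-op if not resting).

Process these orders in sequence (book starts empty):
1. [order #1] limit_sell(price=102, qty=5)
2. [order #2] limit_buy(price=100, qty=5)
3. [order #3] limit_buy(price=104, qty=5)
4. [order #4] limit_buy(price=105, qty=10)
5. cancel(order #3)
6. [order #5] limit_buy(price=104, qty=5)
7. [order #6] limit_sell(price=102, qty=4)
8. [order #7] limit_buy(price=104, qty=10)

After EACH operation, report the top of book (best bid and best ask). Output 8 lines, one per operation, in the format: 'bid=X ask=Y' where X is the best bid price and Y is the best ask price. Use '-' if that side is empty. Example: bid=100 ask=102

Answer: bid=- ask=102
bid=100 ask=102
bid=100 ask=-
bid=105 ask=-
bid=105 ask=-
bid=105 ask=-
bid=105 ask=-
bid=105 ask=-

Derivation:
After op 1 [order #1] limit_sell(price=102, qty=5): fills=none; bids=[-] asks=[#1:5@102]
After op 2 [order #2] limit_buy(price=100, qty=5): fills=none; bids=[#2:5@100] asks=[#1:5@102]
After op 3 [order #3] limit_buy(price=104, qty=5): fills=#3x#1:5@102; bids=[#2:5@100] asks=[-]
After op 4 [order #4] limit_buy(price=105, qty=10): fills=none; bids=[#4:10@105 #2:5@100] asks=[-]
After op 5 cancel(order #3): fills=none; bids=[#4:10@105 #2:5@100] asks=[-]
After op 6 [order #5] limit_buy(price=104, qty=5): fills=none; bids=[#4:10@105 #5:5@104 #2:5@100] asks=[-]
After op 7 [order #6] limit_sell(price=102, qty=4): fills=#4x#6:4@105; bids=[#4:6@105 #5:5@104 #2:5@100] asks=[-]
After op 8 [order #7] limit_buy(price=104, qty=10): fills=none; bids=[#4:6@105 #5:5@104 #7:10@104 #2:5@100] asks=[-]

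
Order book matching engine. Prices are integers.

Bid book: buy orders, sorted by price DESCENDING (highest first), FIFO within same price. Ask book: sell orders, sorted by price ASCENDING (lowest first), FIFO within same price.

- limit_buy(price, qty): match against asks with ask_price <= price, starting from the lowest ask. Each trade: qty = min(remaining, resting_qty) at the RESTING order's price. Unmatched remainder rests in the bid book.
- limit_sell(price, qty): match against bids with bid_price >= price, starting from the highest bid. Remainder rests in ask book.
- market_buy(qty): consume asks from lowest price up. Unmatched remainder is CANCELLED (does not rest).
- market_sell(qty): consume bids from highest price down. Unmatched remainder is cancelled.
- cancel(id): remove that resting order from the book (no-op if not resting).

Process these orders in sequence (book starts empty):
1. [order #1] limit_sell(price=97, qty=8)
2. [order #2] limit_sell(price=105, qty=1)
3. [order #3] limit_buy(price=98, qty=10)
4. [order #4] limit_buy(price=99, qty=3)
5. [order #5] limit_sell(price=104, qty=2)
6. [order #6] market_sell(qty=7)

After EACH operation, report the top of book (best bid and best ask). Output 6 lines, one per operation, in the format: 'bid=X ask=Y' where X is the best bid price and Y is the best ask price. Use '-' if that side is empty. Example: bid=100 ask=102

After op 1 [order #1] limit_sell(price=97, qty=8): fills=none; bids=[-] asks=[#1:8@97]
After op 2 [order #2] limit_sell(price=105, qty=1): fills=none; bids=[-] asks=[#1:8@97 #2:1@105]
After op 3 [order #3] limit_buy(price=98, qty=10): fills=#3x#1:8@97; bids=[#3:2@98] asks=[#2:1@105]
After op 4 [order #4] limit_buy(price=99, qty=3): fills=none; bids=[#4:3@99 #3:2@98] asks=[#2:1@105]
After op 5 [order #5] limit_sell(price=104, qty=2): fills=none; bids=[#4:3@99 #3:2@98] asks=[#5:2@104 #2:1@105]
After op 6 [order #6] market_sell(qty=7): fills=#4x#6:3@99 #3x#6:2@98; bids=[-] asks=[#5:2@104 #2:1@105]

Answer: bid=- ask=97
bid=- ask=97
bid=98 ask=105
bid=99 ask=105
bid=99 ask=104
bid=- ask=104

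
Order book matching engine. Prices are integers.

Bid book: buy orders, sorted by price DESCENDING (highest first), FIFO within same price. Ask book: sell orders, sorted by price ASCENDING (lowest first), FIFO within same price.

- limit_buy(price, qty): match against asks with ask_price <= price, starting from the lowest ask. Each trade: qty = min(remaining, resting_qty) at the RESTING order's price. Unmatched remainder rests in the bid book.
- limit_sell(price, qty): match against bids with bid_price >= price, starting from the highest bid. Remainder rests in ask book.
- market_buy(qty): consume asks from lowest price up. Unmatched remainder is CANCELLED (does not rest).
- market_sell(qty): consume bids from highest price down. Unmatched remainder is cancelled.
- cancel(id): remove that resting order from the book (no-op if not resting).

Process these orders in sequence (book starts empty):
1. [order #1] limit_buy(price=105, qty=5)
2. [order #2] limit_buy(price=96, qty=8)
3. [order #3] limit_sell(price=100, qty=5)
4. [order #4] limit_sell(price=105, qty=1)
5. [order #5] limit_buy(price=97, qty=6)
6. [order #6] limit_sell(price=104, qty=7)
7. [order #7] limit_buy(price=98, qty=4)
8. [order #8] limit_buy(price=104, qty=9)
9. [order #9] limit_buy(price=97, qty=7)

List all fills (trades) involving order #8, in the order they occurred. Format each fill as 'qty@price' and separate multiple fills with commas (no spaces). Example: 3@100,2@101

Answer: 7@104

Derivation:
After op 1 [order #1] limit_buy(price=105, qty=5): fills=none; bids=[#1:5@105] asks=[-]
After op 2 [order #2] limit_buy(price=96, qty=8): fills=none; bids=[#1:5@105 #2:8@96] asks=[-]
After op 3 [order #3] limit_sell(price=100, qty=5): fills=#1x#3:5@105; bids=[#2:8@96] asks=[-]
After op 4 [order #4] limit_sell(price=105, qty=1): fills=none; bids=[#2:8@96] asks=[#4:1@105]
After op 5 [order #5] limit_buy(price=97, qty=6): fills=none; bids=[#5:6@97 #2:8@96] asks=[#4:1@105]
After op 6 [order #6] limit_sell(price=104, qty=7): fills=none; bids=[#5:6@97 #2:8@96] asks=[#6:7@104 #4:1@105]
After op 7 [order #7] limit_buy(price=98, qty=4): fills=none; bids=[#7:4@98 #5:6@97 #2:8@96] asks=[#6:7@104 #4:1@105]
After op 8 [order #8] limit_buy(price=104, qty=9): fills=#8x#6:7@104; bids=[#8:2@104 #7:4@98 #5:6@97 #2:8@96] asks=[#4:1@105]
After op 9 [order #9] limit_buy(price=97, qty=7): fills=none; bids=[#8:2@104 #7:4@98 #5:6@97 #9:7@97 #2:8@96] asks=[#4:1@105]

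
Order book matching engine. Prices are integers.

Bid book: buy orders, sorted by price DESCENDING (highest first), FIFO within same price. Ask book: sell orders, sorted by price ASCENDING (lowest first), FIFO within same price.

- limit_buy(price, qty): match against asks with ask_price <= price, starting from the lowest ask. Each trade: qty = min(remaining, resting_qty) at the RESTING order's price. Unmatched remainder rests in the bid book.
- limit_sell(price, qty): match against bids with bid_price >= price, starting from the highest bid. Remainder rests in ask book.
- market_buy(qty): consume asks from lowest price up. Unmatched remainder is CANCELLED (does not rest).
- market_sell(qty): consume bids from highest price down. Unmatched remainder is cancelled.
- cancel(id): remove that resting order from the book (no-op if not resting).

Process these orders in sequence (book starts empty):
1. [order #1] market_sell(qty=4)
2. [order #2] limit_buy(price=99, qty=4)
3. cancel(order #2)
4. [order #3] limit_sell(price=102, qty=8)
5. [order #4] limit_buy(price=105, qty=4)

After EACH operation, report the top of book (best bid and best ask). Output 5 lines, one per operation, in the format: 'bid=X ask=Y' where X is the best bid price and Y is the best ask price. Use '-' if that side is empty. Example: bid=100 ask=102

After op 1 [order #1] market_sell(qty=4): fills=none; bids=[-] asks=[-]
After op 2 [order #2] limit_buy(price=99, qty=4): fills=none; bids=[#2:4@99] asks=[-]
After op 3 cancel(order #2): fills=none; bids=[-] asks=[-]
After op 4 [order #3] limit_sell(price=102, qty=8): fills=none; bids=[-] asks=[#3:8@102]
After op 5 [order #4] limit_buy(price=105, qty=4): fills=#4x#3:4@102; bids=[-] asks=[#3:4@102]

Answer: bid=- ask=-
bid=99 ask=-
bid=- ask=-
bid=- ask=102
bid=- ask=102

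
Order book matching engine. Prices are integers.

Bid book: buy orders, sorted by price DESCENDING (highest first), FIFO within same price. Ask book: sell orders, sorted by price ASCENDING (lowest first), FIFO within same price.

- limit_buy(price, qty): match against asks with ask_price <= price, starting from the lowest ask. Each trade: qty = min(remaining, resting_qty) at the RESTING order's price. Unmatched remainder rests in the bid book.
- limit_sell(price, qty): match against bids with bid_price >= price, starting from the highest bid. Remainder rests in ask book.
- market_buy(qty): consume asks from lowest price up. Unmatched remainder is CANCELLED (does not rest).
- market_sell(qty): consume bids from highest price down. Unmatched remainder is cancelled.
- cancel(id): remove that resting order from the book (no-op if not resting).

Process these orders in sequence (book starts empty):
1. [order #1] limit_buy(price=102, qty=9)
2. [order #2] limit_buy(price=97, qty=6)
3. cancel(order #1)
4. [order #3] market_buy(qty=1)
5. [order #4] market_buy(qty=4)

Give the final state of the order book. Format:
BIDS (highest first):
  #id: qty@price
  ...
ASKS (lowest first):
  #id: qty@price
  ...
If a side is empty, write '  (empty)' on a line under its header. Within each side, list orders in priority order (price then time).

Answer: BIDS (highest first):
  #2: 6@97
ASKS (lowest first):
  (empty)

Derivation:
After op 1 [order #1] limit_buy(price=102, qty=9): fills=none; bids=[#1:9@102] asks=[-]
After op 2 [order #2] limit_buy(price=97, qty=6): fills=none; bids=[#1:9@102 #2:6@97] asks=[-]
After op 3 cancel(order #1): fills=none; bids=[#2:6@97] asks=[-]
After op 4 [order #3] market_buy(qty=1): fills=none; bids=[#2:6@97] asks=[-]
After op 5 [order #4] market_buy(qty=4): fills=none; bids=[#2:6@97] asks=[-]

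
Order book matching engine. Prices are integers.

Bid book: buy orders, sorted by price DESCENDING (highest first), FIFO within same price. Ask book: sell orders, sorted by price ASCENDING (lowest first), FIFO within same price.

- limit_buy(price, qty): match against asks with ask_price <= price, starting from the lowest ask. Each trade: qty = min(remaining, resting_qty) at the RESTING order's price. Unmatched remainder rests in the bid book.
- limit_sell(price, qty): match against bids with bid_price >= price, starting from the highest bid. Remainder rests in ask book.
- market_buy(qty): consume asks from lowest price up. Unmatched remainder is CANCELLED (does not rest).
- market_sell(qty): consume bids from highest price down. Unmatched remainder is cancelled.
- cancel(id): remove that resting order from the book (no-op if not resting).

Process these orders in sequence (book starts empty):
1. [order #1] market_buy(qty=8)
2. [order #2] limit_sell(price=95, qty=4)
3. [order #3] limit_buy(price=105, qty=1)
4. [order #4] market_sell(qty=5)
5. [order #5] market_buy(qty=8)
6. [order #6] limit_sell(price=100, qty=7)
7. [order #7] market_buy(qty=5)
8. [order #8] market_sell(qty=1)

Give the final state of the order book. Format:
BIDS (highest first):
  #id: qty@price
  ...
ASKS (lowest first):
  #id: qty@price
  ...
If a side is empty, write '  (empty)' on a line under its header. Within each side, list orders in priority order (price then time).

Answer: BIDS (highest first):
  (empty)
ASKS (lowest first):
  #6: 2@100

Derivation:
After op 1 [order #1] market_buy(qty=8): fills=none; bids=[-] asks=[-]
After op 2 [order #2] limit_sell(price=95, qty=4): fills=none; bids=[-] asks=[#2:4@95]
After op 3 [order #3] limit_buy(price=105, qty=1): fills=#3x#2:1@95; bids=[-] asks=[#2:3@95]
After op 4 [order #4] market_sell(qty=5): fills=none; bids=[-] asks=[#2:3@95]
After op 5 [order #5] market_buy(qty=8): fills=#5x#2:3@95; bids=[-] asks=[-]
After op 6 [order #6] limit_sell(price=100, qty=7): fills=none; bids=[-] asks=[#6:7@100]
After op 7 [order #7] market_buy(qty=5): fills=#7x#6:5@100; bids=[-] asks=[#6:2@100]
After op 8 [order #8] market_sell(qty=1): fills=none; bids=[-] asks=[#6:2@100]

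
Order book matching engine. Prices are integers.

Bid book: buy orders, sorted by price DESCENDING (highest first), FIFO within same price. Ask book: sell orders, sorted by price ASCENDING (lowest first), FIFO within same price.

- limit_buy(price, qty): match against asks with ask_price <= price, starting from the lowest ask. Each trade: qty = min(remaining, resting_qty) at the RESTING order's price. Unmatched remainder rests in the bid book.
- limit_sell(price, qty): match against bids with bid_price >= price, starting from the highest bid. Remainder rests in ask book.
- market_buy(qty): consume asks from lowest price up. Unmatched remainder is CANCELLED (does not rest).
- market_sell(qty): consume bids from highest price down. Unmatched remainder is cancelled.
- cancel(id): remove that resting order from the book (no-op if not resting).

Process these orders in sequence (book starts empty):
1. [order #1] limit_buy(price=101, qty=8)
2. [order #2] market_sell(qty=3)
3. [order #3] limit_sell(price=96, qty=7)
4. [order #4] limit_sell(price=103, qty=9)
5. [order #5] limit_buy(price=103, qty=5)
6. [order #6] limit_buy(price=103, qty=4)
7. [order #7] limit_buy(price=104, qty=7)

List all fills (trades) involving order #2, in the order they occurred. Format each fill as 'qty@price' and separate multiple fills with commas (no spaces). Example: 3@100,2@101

After op 1 [order #1] limit_buy(price=101, qty=8): fills=none; bids=[#1:8@101] asks=[-]
After op 2 [order #2] market_sell(qty=3): fills=#1x#2:3@101; bids=[#1:5@101] asks=[-]
After op 3 [order #3] limit_sell(price=96, qty=7): fills=#1x#3:5@101; bids=[-] asks=[#3:2@96]
After op 4 [order #4] limit_sell(price=103, qty=9): fills=none; bids=[-] asks=[#3:2@96 #4:9@103]
After op 5 [order #5] limit_buy(price=103, qty=5): fills=#5x#3:2@96 #5x#4:3@103; bids=[-] asks=[#4:6@103]
After op 6 [order #6] limit_buy(price=103, qty=4): fills=#6x#4:4@103; bids=[-] asks=[#4:2@103]
After op 7 [order #7] limit_buy(price=104, qty=7): fills=#7x#4:2@103; bids=[#7:5@104] asks=[-]

Answer: 3@101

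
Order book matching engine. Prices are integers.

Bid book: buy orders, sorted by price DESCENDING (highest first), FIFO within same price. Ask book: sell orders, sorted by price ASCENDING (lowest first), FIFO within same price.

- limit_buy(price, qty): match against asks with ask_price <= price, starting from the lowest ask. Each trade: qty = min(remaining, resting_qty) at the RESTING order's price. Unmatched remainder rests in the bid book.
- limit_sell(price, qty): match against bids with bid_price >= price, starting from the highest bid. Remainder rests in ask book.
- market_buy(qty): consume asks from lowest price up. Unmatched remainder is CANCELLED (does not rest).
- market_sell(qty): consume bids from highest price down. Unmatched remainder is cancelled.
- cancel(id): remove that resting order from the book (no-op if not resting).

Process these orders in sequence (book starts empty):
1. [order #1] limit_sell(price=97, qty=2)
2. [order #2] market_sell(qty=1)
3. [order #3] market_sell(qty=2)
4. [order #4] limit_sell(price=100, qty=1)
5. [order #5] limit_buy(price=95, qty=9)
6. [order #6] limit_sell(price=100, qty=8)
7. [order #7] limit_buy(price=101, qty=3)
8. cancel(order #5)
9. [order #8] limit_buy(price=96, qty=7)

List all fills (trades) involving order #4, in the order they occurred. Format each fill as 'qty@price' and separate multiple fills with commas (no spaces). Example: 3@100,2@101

After op 1 [order #1] limit_sell(price=97, qty=2): fills=none; bids=[-] asks=[#1:2@97]
After op 2 [order #2] market_sell(qty=1): fills=none; bids=[-] asks=[#1:2@97]
After op 3 [order #3] market_sell(qty=2): fills=none; bids=[-] asks=[#1:2@97]
After op 4 [order #4] limit_sell(price=100, qty=1): fills=none; bids=[-] asks=[#1:2@97 #4:1@100]
After op 5 [order #5] limit_buy(price=95, qty=9): fills=none; bids=[#5:9@95] asks=[#1:2@97 #4:1@100]
After op 6 [order #6] limit_sell(price=100, qty=8): fills=none; bids=[#5:9@95] asks=[#1:2@97 #4:1@100 #6:8@100]
After op 7 [order #7] limit_buy(price=101, qty=3): fills=#7x#1:2@97 #7x#4:1@100; bids=[#5:9@95] asks=[#6:8@100]
After op 8 cancel(order #5): fills=none; bids=[-] asks=[#6:8@100]
After op 9 [order #8] limit_buy(price=96, qty=7): fills=none; bids=[#8:7@96] asks=[#6:8@100]

Answer: 1@100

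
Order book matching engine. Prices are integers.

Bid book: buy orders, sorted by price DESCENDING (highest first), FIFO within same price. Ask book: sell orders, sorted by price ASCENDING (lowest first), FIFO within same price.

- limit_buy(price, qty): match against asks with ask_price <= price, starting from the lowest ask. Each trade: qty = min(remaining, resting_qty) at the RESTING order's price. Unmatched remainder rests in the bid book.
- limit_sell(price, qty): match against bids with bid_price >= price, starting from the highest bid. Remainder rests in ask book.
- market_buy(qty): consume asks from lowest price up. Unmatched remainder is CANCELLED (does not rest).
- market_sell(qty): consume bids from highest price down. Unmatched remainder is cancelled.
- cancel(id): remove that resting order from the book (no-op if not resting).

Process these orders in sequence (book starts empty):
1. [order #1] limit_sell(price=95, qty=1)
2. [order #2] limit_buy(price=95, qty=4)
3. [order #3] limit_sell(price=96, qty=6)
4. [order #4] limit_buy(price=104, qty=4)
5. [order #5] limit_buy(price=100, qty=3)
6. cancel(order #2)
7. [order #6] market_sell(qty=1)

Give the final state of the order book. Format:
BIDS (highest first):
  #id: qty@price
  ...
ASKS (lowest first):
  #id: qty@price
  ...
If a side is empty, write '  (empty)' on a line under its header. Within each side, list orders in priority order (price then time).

After op 1 [order #1] limit_sell(price=95, qty=1): fills=none; bids=[-] asks=[#1:1@95]
After op 2 [order #2] limit_buy(price=95, qty=4): fills=#2x#1:1@95; bids=[#2:3@95] asks=[-]
After op 3 [order #3] limit_sell(price=96, qty=6): fills=none; bids=[#2:3@95] asks=[#3:6@96]
After op 4 [order #4] limit_buy(price=104, qty=4): fills=#4x#3:4@96; bids=[#2:3@95] asks=[#3:2@96]
After op 5 [order #5] limit_buy(price=100, qty=3): fills=#5x#3:2@96; bids=[#5:1@100 #2:3@95] asks=[-]
After op 6 cancel(order #2): fills=none; bids=[#5:1@100] asks=[-]
After op 7 [order #6] market_sell(qty=1): fills=#5x#6:1@100; bids=[-] asks=[-]

Answer: BIDS (highest first):
  (empty)
ASKS (lowest first):
  (empty)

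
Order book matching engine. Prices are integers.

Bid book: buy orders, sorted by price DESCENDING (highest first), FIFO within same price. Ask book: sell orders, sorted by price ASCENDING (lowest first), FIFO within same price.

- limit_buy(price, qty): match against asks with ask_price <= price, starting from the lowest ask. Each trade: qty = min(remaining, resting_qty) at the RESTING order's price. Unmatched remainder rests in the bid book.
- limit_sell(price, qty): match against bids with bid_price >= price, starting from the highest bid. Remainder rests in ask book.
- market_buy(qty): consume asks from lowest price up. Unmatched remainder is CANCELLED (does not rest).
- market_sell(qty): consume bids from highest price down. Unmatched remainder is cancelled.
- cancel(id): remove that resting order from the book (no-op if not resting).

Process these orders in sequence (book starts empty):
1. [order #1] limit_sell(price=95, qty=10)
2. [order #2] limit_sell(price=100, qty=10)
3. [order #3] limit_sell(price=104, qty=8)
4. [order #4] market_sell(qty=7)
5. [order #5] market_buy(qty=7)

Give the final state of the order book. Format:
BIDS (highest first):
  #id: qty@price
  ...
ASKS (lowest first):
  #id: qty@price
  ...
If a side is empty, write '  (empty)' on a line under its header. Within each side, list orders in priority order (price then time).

Answer: BIDS (highest first):
  (empty)
ASKS (lowest first):
  #1: 3@95
  #2: 10@100
  #3: 8@104

Derivation:
After op 1 [order #1] limit_sell(price=95, qty=10): fills=none; bids=[-] asks=[#1:10@95]
After op 2 [order #2] limit_sell(price=100, qty=10): fills=none; bids=[-] asks=[#1:10@95 #2:10@100]
After op 3 [order #3] limit_sell(price=104, qty=8): fills=none; bids=[-] asks=[#1:10@95 #2:10@100 #3:8@104]
After op 4 [order #4] market_sell(qty=7): fills=none; bids=[-] asks=[#1:10@95 #2:10@100 #3:8@104]
After op 5 [order #5] market_buy(qty=7): fills=#5x#1:7@95; bids=[-] asks=[#1:3@95 #2:10@100 #3:8@104]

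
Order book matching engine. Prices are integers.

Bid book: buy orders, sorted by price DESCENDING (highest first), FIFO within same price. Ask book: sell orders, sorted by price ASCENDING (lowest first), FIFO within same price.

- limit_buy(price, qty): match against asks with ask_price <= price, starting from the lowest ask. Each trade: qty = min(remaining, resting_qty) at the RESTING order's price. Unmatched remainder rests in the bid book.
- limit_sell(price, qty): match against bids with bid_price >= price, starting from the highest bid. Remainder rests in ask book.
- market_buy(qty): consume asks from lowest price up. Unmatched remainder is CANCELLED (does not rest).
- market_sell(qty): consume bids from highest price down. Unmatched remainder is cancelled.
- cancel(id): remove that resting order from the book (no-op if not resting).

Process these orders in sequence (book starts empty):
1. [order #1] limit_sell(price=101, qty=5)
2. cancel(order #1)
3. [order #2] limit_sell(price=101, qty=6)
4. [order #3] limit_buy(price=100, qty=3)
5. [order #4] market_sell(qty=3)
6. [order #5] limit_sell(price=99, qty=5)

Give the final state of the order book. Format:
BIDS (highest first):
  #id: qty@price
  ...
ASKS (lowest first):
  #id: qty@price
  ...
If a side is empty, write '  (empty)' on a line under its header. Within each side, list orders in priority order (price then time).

After op 1 [order #1] limit_sell(price=101, qty=5): fills=none; bids=[-] asks=[#1:5@101]
After op 2 cancel(order #1): fills=none; bids=[-] asks=[-]
After op 3 [order #2] limit_sell(price=101, qty=6): fills=none; bids=[-] asks=[#2:6@101]
After op 4 [order #3] limit_buy(price=100, qty=3): fills=none; bids=[#3:3@100] asks=[#2:6@101]
After op 5 [order #4] market_sell(qty=3): fills=#3x#4:3@100; bids=[-] asks=[#2:6@101]
After op 6 [order #5] limit_sell(price=99, qty=5): fills=none; bids=[-] asks=[#5:5@99 #2:6@101]

Answer: BIDS (highest first):
  (empty)
ASKS (lowest first):
  #5: 5@99
  #2: 6@101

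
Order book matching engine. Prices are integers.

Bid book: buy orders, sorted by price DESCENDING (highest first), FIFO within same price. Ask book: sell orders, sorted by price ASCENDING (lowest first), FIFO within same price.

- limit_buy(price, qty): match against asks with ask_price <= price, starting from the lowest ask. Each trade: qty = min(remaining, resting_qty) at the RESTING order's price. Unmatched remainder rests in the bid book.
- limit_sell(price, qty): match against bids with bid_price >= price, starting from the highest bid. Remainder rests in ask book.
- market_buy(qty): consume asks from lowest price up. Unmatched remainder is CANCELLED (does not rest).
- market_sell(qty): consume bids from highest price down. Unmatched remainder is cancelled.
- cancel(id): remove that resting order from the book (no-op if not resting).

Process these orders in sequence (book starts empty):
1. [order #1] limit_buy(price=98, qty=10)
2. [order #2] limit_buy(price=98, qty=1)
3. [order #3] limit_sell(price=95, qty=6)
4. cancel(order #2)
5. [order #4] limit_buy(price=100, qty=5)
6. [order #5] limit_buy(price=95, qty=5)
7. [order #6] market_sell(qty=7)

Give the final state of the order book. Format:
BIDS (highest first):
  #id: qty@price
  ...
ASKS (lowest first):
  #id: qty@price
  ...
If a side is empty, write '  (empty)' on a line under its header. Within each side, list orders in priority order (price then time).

Answer: BIDS (highest first):
  #1: 2@98
  #5: 5@95
ASKS (lowest first):
  (empty)

Derivation:
After op 1 [order #1] limit_buy(price=98, qty=10): fills=none; bids=[#1:10@98] asks=[-]
After op 2 [order #2] limit_buy(price=98, qty=1): fills=none; bids=[#1:10@98 #2:1@98] asks=[-]
After op 3 [order #3] limit_sell(price=95, qty=6): fills=#1x#3:6@98; bids=[#1:4@98 #2:1@98] asks=[-]
After op 4 cancel(order #2): fills=none; bids=[#1:4@98] asks=[-]
After op 5 [order #4] limit_buy(price=100, qty=5): fills=none; bids=[#4:5@100 #1:4@98] asks=[-]
After op 6 [order #5] limit_buy(price=95, qty=5): fills=none; bids=[#4:5@100 #1:4@98 #5:5@95] asks=[-]
After op 7 [order #6] market_sell(qty=7): fills=#4x#6:5@100 #1x#6:2@98; bids=[#1:2@98 #5:5@95] asks=[-]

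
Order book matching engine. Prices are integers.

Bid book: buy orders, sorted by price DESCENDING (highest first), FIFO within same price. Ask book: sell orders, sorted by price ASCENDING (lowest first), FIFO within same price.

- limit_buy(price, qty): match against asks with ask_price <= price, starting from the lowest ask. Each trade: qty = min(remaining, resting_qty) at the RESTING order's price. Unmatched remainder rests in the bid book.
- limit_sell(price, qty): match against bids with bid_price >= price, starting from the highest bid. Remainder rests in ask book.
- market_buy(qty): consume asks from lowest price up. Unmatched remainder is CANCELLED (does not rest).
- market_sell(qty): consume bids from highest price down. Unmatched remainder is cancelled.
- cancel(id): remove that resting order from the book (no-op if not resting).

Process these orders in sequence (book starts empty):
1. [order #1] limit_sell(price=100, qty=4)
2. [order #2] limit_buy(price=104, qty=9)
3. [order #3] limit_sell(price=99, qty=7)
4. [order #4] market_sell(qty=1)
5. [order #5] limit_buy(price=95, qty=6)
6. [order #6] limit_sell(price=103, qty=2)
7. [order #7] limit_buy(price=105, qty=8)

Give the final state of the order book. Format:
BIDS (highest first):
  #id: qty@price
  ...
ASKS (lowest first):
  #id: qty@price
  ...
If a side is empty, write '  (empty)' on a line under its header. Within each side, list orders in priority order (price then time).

Answer: BIDS (highest first):
  #7: 4@105
  #5: 6@95
ASKS (lowest first):
  (empty)

Derivation:
After op 1 [order #1] limit_sell(price=100, qty=4): fills=none; bids=[-] asks=[#1:4@100]
After op 2 [order #2] limit_buy(price=104, qty=9): fills=#2x#1:4@100; bids=[#2:5@104] asks=[-]
After op 3 [order #3] limit_sell(price=99, qty=7): fills=#2x#3:5@104; bids=[-] asks=[#3:2@99]
After op 4 [order #4] market_sell(qty=1): fills=none; bids=[-] asks=[#3:2@99]
After op 5 [order #5] limit_buy(price=95, qty=6): fills=none; bids=[#5:6@95] asks=[#3:2@99]
After op 6 [order #6] limit_sell(price=103, qty=2): fills=none; bids=[#5:6@95] asks=[#3:2@99 #6:2@103]
After op 7 [order #7] limit_buy(price=105, qty=8): fills=#7x#3:2@99 #7x#6:2@103; bids=[#7:4@105 #5:6@95] asks=[-]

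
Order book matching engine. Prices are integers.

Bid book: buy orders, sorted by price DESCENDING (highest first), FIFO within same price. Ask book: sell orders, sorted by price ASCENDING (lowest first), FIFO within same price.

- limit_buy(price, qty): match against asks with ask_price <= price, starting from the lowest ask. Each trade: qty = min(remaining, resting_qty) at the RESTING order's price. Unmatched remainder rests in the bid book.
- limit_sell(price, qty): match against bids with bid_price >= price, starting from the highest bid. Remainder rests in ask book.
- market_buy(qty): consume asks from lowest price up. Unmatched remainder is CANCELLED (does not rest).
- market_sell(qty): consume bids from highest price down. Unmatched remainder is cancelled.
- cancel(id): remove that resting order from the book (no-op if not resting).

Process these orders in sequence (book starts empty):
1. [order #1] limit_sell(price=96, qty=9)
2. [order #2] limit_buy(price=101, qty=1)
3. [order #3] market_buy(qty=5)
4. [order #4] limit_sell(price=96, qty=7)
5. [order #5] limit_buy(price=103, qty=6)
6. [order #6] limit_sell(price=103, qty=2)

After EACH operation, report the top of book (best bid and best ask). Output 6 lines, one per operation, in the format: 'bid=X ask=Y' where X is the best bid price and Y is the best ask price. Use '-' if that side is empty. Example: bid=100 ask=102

After op 1 [order #1] limit_sell(price=96, qty=9): fills=none; bids=[-] asks=[#1:9@96]
After op 2 [order #2] limit_buy(price=101, qty=1): fills=#2x#1:1@96; bids=[-] asks=[#1:8@96]
After op 3 [order #3] market_buy(qty=5): fills=#3x#1:5@96; bids=[-] asks=[#1:3@96]
After op 4 [order #4] limit_sell(price=96, qty=7): fills=none; bids=[-] asks=[#1:3@96 #4:7@96]
After op 5 [order #5] limit_buy(price=103, qty=6): fills=#5x#1:3@96 #5x#4:3@96; bids=[-] asks=[#4:4@96]
After op 6 [order #6] limit_sell(price=103, qty=2): fills=none; bids=[-] asks=[#4:4@96 #6:2@103]

Answer: bid=- ask=96
bid=- ask=96
bid=- ask=96
bid=- ask=96
bid=- ask=96
bid=- ask=96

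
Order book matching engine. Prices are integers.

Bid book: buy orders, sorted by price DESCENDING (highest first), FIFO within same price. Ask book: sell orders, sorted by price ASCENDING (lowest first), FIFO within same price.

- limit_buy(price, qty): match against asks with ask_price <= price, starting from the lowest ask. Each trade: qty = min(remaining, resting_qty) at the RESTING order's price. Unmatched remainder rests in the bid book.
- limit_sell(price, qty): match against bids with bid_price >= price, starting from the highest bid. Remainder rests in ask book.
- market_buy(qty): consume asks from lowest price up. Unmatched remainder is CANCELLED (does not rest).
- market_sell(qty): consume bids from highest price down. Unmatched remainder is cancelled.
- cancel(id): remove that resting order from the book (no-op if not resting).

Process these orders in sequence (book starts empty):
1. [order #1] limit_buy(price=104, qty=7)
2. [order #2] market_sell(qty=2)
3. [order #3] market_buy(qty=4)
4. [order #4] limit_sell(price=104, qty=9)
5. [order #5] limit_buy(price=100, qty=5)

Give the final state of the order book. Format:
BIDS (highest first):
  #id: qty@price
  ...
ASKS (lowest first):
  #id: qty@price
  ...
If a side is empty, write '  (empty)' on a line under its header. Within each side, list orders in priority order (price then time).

Answer: BIDS (highest first):
  #5: 5@100
ASKS (lowest first):
  #4: 4@104

Derivation:
After op 1 [order #1] limit_buy(price=104, qty=7): fills=none; bids=[#1:7@104] asks=[-]
After op 2 [order #2] market_sell(qty=2): fills=#1x#2:2@104; bids=[#1:5@104] asks=[-]
After op 3 [order #3] market_buy(qty=4): fills=none; bids=[#1:5@104] asks=[-]
After op 4 [order #4] limit_sell(price=104, qty=9): fills=#1x#4:5@104; bids=[-] asks=[#4:4@104]
After op 5 [order #5] limit_buy(price=100, qty=5): fills=none; bids=[#5:5@100] asks=[#4:4@104]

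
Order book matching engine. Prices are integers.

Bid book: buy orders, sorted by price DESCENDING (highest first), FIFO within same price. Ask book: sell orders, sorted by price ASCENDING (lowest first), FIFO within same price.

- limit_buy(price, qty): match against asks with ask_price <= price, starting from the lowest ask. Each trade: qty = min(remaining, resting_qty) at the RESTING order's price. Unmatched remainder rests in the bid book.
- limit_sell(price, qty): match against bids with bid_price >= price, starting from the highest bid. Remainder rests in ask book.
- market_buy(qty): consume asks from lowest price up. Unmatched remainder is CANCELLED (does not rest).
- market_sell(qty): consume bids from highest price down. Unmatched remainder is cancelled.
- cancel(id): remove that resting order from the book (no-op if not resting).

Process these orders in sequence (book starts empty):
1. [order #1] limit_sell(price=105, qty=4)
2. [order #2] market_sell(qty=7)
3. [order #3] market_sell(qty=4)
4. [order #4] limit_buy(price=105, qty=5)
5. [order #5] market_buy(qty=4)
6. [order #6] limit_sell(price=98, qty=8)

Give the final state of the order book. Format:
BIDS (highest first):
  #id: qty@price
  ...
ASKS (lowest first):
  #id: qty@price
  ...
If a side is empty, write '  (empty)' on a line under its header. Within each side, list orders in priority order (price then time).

After op 1 [order #1] limit_sell(price=105, qty=4): fills=none; bids=[-] asks=[#1:4@105]
After op 2 [order #2] market_sell(qty=7): fills=none; bids=[-] asks=[#1:4@105]
After op 3 [order #3] market_sell(qty=4): fills=none; bids=[-] asks=[#1:4@105]
After op 4 [order #4] limit_buy(price=105, qty=5): fills=#4x#1:4@105; bids=[#4:1@105] asks=[-]
After op 5 [order #5] market_buy(qty=4): fills=none; bids=[#4:1@105] asks=[-]
After op 6 [order #6] limit_sell(price=98, qty=8): fills=#4x#6:1@105; bids=[-] asks=[#6:7@98]

Answer: BIDS (highest first):
  (empty)
ASKS (lowest first):
  #6: 7@98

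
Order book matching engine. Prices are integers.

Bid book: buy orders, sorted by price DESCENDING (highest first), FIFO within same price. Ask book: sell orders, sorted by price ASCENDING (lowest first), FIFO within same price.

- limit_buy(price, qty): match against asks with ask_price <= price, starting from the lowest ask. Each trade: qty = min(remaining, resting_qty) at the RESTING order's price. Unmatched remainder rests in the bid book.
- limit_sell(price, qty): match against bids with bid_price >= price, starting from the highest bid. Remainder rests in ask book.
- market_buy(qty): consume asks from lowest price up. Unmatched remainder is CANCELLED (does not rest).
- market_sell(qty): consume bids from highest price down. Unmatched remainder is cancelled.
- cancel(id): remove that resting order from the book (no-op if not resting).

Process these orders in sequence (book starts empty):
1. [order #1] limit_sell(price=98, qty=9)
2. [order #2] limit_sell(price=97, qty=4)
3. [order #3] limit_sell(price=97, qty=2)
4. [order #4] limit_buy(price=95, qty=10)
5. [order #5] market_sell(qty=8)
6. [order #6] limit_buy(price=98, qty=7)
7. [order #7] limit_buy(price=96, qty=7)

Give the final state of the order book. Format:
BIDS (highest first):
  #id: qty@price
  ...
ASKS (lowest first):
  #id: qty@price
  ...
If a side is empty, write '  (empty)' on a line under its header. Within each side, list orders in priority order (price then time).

After op 1 [order #1] limit_sell(price=98, qty=9): fills=none; bids=[-] asks=[#1:9@98]
After op 2 [order #2] limit_sell(price=97, qty=4): fills=none; bids=[-] asks=[#2:4@97 #1:9@98]
After op 3 [order #3] limit_sell(price=97, qty=2): fills=none; bids=[-] asks=[#2:4@97 #3:2@97 #1:9@98]
After op 4 [order #4] limit_buy(price=95, qty=10): fills=none; bids=[#4:10@95] asks=[#2:4@97 #3:2@97 #1:9@98]
After op 5 [order #5] market_sell(qty=8): fills=#4x#5:8@95; bids=[#4:2@95] asks=[#2:4@97 #3:2@97 #1:9@98]
After op 6 [order #6] limit_buy(price=98, qty=7): fills=#6x#2:4@97 #6x#3:2@97 #6x#1:1@98; bids=[#4:2@95] asks=[#1:8@98]
After op 7 [order #7] limit_buy(price=96, qty=7): fills=none; bids=[#7:7@96 #4:2@95] asks=[#1:8@98]

Answer: BIDS (highest first):
  #7: 7@96
  #4: 2@95
ASKS (lowest first):
  #1: 8@98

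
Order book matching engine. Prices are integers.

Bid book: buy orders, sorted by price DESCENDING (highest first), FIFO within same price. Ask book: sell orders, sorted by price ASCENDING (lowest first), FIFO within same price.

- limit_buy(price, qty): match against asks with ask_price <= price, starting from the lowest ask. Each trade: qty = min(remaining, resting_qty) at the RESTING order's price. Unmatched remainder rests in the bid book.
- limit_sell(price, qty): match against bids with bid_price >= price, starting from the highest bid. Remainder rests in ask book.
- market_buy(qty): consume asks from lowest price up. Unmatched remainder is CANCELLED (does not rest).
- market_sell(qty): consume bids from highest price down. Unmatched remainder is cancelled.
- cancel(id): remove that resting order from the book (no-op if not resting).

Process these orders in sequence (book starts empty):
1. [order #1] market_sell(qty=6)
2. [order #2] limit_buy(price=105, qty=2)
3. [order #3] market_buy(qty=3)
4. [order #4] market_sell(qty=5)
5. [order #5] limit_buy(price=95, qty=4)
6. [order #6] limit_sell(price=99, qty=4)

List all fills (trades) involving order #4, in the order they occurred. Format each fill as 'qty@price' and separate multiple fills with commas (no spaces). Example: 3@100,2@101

Answer: 2@105

Derivation:
After op 1 [order #1] market_sell(qty=6): fills=none; bids=[-] asks=[-]
After op 2 [order #2] limit_buy(price=105, qty=2): fills=none; bids=[#2:2@105] asks=[-]
After op 3 [order #3] market_buy(qty=3): fills=none; bids=[#2:2@105] asks=[-]
After op 4 [order #4] market_sell(qty=5): fills=#2x#4:2@105; bids=[-] asks=[-]
After op 5 [order #5] limit_buy(price=95, qty=4): fills=none; bids=[#5:4@95] asks=[-]
After op 6 [order #6] limit_sell(price=99, qty=4): fills=none; bids=[#5:4@95] asks=[#6:4@99]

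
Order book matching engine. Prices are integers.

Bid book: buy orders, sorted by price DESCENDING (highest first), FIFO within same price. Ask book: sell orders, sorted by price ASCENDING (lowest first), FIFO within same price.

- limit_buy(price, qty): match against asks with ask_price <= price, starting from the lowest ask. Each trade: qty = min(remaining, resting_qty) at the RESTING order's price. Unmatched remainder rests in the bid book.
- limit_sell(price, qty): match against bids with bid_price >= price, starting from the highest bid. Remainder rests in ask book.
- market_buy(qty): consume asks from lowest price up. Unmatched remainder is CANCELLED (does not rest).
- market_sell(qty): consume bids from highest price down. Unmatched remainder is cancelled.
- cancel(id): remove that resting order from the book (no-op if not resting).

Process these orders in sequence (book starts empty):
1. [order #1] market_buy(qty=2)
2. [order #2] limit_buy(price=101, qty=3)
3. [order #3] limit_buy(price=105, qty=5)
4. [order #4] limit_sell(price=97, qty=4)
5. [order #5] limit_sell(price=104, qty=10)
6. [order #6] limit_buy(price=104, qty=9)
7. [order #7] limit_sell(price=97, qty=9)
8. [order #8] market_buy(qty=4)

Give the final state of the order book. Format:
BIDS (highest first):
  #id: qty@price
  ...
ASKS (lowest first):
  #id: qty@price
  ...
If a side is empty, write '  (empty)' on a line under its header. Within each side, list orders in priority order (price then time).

Answer: BIDS (highest first):
  (empty)
ASKS (lowest first):
  #7: 2@97

Derivation:
After op 1 [order #1] market_buy(qty=2): fills=none; bids=[-] asks=[-]
After op 2 [order #2] limit_buy(price=101, qty=3): fills=none; bids=[#2:3@101] asks=[-]
After op 3 [order #3] limit_buy(price=105, qty=5): fills=none; bids=[#3:5@105 #2:3@101] asks=[-]
After op 4 [order #4] limit_sell(price=97, qty=4): fills=#3x#4:4@105; bids=[#3:1@105 #2:3@101] asks=[-]
After op 5 [order #5] limit_sell(price=104, qty=10): fills=#3x#5:1@105; bids=[#2:3@101] asks=[#5:9@104]
After op 6 [order #6] limit_buy(price=104, qty=9): fills=#6x#5:9@104; bids=[#2:3@101] asks=[-]
After op 7 [order #7] limit_sell(price=97, qty=9): fills=#2x#7:3@101; bids=[-] asks=[#7:6@97]
After op 8 [order #8] market_buy(qty=4): fills=#8x#7:4@97; bids=[-] asks=[#7:2@97]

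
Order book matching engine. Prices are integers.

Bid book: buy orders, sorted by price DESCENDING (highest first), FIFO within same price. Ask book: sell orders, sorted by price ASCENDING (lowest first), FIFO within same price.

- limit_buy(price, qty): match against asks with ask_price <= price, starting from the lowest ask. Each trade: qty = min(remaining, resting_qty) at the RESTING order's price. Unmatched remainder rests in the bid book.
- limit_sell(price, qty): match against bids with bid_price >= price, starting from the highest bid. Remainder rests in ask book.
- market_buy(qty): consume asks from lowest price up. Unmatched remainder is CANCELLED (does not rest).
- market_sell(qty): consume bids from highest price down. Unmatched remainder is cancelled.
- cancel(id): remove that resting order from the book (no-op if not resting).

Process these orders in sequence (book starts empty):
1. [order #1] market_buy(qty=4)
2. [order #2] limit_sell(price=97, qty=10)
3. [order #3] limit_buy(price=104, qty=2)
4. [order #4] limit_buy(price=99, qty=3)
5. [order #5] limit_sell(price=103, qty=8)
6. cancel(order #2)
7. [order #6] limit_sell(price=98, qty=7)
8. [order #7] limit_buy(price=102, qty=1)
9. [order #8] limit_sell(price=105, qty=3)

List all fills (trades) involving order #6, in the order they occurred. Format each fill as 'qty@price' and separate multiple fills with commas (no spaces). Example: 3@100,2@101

Answer: 1@98

Derivation:
After op 1 [order #1] market_buy(qty=4): fills=none; bids=[-] asks=[-]
After op 2 [order #2] limit_sell(price=97, qty=10): fills=none; bids=[-] asks=[#2:10@97]
After op 3 [order #3] limit_buy(price=104, qty=2): fills=#3x#2:2@97; bids=[-] asks=[#2:8@97]
After op 4 [order #4] limit_buy(price=99, qty=3): fills=#4x#2:3@97; bids=[-] asks=[#2:5@97]
After op 5 [order #5] limit_sell(price=103, qty=8): fills=none; bids=[-] asks=[#2:5@97 #5:8@103]
After op 6 cancel(order #2): fills=none; bids=[-] asks=[#5:8@103]
After op 7 [order #6] limit_sell(price=98, qty=7): fills=none; bids=[-] asks=[#6:7@98 #5:8@103]
After op 8 [order #7] limit_buy(price=102, qty=1): fills=#7x#6:1@98; bids=[-] asks=[#6:6@98 #5:8@103]
After op 9 [order #8] limit_sell(price=105, qty=3): fills=none; bids=[-] asks=[#6:6@98 #5:8@103 #8:3@105]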